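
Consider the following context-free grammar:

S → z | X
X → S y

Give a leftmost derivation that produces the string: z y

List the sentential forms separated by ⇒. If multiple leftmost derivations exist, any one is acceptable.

S ⇒ X ⇒ S y ⇒ z y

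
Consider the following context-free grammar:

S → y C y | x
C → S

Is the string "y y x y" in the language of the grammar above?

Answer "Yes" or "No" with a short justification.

No - no valid derivation exists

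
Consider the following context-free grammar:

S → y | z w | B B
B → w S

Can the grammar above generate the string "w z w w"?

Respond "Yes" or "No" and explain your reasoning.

No - no valid derivation exists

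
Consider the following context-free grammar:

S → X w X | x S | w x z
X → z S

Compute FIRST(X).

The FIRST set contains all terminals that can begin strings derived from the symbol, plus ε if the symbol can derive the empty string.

We compute FIRST(X) using the standard algorithm.
FIRST(S) = {w, x, z}
FIRST(X) = {z}
Therefore, FIRST(X) = {z}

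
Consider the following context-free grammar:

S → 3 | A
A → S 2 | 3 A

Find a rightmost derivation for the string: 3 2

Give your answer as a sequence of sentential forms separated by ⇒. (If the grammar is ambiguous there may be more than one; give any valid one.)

S ⇒ A ⇒ S 2 ⇒ 3 2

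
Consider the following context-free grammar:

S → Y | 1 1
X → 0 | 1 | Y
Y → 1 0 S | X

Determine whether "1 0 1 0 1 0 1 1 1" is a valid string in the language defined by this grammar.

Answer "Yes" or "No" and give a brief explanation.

No - no valid derivation exists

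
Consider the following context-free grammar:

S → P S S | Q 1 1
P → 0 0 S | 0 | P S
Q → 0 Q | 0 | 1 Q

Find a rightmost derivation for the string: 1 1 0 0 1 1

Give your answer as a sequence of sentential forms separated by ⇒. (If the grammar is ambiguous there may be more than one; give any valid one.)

S ⇒ Q 1 1 ⇒ 1 Q 1 1 ⇒ 1 1 Q 1 1 ⇒ 1 1 0 Q 1 1 ⇒ 1 1 0 0 1 1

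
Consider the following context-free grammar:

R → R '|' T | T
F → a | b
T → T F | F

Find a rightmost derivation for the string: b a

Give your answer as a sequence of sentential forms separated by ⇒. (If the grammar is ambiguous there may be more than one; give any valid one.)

R ⇒ T ⇒ T F ⇒ T a ⇒ F a ⇒ b a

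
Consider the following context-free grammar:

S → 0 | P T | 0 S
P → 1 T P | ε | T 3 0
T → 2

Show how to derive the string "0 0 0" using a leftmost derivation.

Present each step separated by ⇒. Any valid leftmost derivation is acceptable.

S ⇒ 0 S ⇒ 0 0 S ⇒ 0 0 0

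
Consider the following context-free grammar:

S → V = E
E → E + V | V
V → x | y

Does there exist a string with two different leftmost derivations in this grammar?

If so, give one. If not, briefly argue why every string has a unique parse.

No - every string in the language has a unique leftmost derivation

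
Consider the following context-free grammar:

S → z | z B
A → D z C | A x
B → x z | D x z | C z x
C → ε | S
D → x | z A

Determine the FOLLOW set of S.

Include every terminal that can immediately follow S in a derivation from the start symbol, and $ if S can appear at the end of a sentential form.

We compute FOLLOW(S) using the standard algorithm.
FOLLOW(S) starts with {$}.
FIRST(A) = {x, z}
FIRST(B) = {x, z}
FIRST(C) = {z, ε}
FIRST(D) = {x, z}
FIRST(S) = {z}
FOLLOW(A) = {x, z}
FOLLOW(B) = {$, x, z}
FOLLOW(C) = {x, z}
FOLLOW(D) = {x, z}
FOLLOW(S) = {$, x, z}
Therefore, FOLLOW(S) = {$, x, z}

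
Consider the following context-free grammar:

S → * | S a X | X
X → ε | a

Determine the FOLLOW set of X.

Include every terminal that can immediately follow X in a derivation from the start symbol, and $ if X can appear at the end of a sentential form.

We compute FOLLOW(X) using the standard algorithm.
FOLLOW(S) starts with {$}.
FIRST(S) = {*, a, ε}
FIRST(X) = {a, ε}
FOLLOW(S) = {$, a}
FOLLOW(X) = {$, a}
Therefore, FOLLOW(X) = {$, a}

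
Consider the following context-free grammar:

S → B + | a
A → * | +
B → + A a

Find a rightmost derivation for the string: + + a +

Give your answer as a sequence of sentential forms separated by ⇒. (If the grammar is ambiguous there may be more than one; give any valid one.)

S ⇒ B + ⇒ + A a + ⇒ + + a +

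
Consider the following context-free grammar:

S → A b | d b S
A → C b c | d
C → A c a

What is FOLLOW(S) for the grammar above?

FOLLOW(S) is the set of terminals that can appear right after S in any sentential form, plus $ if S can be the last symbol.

We compute FOLLOW(S) using the standard algorithm.
FOLLOW(S) starts with {$}.
FIRST(A) = {d}
FIRST(C) = {d}
FIRST(S) = {d}
FOLLOW(A) = {b, c}
FOLLOW(C) = {b}
FOLLOW(S) = {$}
Therefore, FOLLOW(S) = {$}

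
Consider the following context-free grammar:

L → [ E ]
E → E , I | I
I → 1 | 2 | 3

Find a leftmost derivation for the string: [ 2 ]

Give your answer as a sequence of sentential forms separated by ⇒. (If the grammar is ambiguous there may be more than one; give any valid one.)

L ⇒ [ E ] ⇒ [ I ] ⇒ [ 2 ]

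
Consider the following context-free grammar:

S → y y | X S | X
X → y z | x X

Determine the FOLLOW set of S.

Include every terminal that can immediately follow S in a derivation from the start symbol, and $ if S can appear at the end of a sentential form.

We compute FOLLOW(S) using the standard algorithm.
FOLLOW(S) starts with {$}.
FIRST(S) = {x, y}
FIRST(X) = {x, y}
FOLLOW(S) = {$}
FOLLOW(X) = {$, x, y}
Therefore, FOLLOW(S) = {$}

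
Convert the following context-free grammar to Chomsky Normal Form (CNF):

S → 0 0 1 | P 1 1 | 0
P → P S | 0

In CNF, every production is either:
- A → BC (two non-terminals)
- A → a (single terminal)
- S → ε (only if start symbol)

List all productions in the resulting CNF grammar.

T0 → 0; T1 → 1; S → 0; P → 0; S → T0 X0; X0 → T0 T1; S → P X1; X1 → T1 T1; P → P S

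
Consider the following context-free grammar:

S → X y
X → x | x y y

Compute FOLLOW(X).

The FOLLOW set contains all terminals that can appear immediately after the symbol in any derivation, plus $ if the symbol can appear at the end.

We compute FOLLOW(X) using the standard algorithm.
FOLLOW(S) starts with {$}.
FIRST(S) = {x}
FIRST(X) = {x}
FOLLOW(S) = {$}
FOLLOW(X) = {y}
Therefore, FOLLOW(X) = {y}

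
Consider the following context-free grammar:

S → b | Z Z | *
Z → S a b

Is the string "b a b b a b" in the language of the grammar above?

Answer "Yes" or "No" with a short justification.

Yes - a valid derivation exists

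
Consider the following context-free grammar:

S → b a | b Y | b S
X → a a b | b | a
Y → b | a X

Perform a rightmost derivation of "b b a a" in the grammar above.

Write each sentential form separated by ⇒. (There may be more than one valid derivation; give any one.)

S ⇒ b S ⇒ b b Y ⇒ b b a X ⇒ b b a a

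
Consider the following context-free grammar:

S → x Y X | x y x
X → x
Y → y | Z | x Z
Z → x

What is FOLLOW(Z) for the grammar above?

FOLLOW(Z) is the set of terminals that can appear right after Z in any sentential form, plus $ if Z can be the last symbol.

We compute FOLLOW(Z) using the standard algorithm.
FOLLOW(S) starts with {$}.
FIRST(S) = {x}
FIRST(X) = {x}
FIRST(Y) = {x, y}
FIRST(Z) = {x}
FOLLOW(S) = {$}
FOLLOW(X) = {$}
FOLLOW(Y) = {x}
FOLLOW(Z) = {x}
Therefore, FOLLOW(Z) = {x}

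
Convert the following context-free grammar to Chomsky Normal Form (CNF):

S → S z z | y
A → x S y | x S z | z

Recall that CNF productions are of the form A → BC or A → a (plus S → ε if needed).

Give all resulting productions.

TZ → z; S → y; TX → x; TY → y; A → z; S → S X0; X0 → TZ TZ; A → TX X1; X1 → S TY; A → TX X2; X2 → S TZ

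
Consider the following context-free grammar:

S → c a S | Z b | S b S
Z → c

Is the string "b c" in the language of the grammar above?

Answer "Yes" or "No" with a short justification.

No - no valid derivation exists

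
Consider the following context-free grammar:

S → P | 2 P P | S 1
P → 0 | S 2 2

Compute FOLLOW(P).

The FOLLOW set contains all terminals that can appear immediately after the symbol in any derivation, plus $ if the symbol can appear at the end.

We compute FOLLOW(P) using the standard algorithm.
FOLLOW(S) starts with {$}.
FIRST(P) = {0, 2}
FIRST(S) = {0, 2}
FOLLOW(P) = {$, 0, 1, 2}
FOLLOW(S) = {$, 1, 2}
Therefore, FOLLOW(P) = {$, 0, 1, 2}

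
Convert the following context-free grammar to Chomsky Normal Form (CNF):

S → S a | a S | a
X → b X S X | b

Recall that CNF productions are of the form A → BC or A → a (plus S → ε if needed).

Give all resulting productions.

TA → a; S → a; TB → b; X → b; S → S TA; S → TA S; X → TB X0; X0 → X X1; X1 → S X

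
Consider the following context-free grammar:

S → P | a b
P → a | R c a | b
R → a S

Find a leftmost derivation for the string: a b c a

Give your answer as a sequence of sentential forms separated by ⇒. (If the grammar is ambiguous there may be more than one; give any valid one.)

S ⇒ P ⇒ R c a ⇒ a S c a ⇒ a P c a ⇒ a b c a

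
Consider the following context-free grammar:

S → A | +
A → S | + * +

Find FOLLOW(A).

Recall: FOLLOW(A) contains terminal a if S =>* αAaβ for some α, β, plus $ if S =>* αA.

We compute FOLLOW(A) using the standard algorithm.
FOLLOW(S) starts with {$}.
FIRST(A) = {+}
FIRST(S) = {+}
FOLLOW(A) = {$}
FOLLOW(S) = {$}
Therefore, FOLLOW(A) = {$}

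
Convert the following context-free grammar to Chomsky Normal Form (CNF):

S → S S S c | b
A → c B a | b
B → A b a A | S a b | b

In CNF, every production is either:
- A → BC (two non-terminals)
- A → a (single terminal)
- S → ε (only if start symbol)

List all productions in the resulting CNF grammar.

TC → c; S → b; TA → a; A → b; TB → b; B → b; S → S X0; X0 → S X1; X1 → S TC; A → TC X2; X2 → B TA; B → A X3; X3 → TB X4; X4 → TA A; B → S X5; X5 → TA TB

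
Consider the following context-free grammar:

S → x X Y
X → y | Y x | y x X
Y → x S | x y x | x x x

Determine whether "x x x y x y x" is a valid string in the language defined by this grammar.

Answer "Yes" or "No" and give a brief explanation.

No - no valid derivation exists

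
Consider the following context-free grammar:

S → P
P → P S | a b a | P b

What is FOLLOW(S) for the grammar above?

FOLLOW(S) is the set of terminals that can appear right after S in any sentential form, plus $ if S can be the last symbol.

We compute FOLLOW(S) using the standard algorithm.
FOLLOW(S) starts with {$}.
FIRST(P) = {a}
FIRST(S) = {a}
FOLLOW(P) = {$, a, b}
FOLLOW(S) = {$, a, b}
Therefore, FOLLOW(S) = {$, a, b}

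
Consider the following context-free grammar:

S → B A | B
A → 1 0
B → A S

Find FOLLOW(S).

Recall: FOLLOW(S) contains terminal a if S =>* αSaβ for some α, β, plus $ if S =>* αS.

We compute FOLLOW(S) using the standard algorithm.
FOLLOW(S) starts with {$}.
FIRST(A) = {1}
FIRST(B) = {1}
FIRST(S) = {1}
FOLLOW(A) = {$, 1}
FOLLOW(B) = {$, 1}
FOLLOW(S) = {$, 1}
Therefore, FOLLOW(S) = {$, 1}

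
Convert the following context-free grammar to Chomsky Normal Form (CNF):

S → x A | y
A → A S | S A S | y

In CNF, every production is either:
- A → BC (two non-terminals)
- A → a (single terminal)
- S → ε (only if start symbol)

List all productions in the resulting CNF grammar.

TX → x; S → y; A → y; S → TX A; A → A S; A → S X0; X0 → A S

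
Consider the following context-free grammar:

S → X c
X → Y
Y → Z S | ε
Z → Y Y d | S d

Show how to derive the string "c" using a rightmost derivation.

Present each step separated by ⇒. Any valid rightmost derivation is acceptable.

S ⇒ X c ⇒ Y c ⇒ c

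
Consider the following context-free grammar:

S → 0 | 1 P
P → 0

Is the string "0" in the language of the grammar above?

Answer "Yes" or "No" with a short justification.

Yes - a valid derivation exists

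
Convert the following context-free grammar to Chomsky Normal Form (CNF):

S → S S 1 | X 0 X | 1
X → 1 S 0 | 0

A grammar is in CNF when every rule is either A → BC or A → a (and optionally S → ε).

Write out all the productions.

T1 → 1; T0 → 0; S → 1; X → 0; S → S X0; X0 → S T1; S → X X1; X1 → T0 X; X → T1 X2; X2 → S T0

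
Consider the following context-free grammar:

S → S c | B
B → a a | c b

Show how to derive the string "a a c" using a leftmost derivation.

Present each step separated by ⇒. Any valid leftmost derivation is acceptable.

S ⇒ S c ⇒ B c ⇒ a a c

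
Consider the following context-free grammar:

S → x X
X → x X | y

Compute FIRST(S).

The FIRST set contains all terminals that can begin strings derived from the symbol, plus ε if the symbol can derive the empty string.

We compute FIRST(S) using the standard algorithm.
FIRST(S) = {x}
FIRST(X) = {x, y}
Therefore, FIRST(S) = {x}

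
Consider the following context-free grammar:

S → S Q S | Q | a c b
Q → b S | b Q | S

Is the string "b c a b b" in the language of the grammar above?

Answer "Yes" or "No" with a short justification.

No - no valid derivation exists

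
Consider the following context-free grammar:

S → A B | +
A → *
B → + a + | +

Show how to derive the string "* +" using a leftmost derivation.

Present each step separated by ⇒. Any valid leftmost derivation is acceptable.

S ⇒ A B ⇒ * B ⇒ * +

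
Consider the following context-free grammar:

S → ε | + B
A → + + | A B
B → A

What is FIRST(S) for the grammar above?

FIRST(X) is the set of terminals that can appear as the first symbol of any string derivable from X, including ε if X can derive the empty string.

We compute FIRST(S) using the standard algorithm.
FIRST(A) = {+}
FIRST(B) = {+}
FIRST(S) = {+, ε}
Therefore, FIRST(S) = {+, ε}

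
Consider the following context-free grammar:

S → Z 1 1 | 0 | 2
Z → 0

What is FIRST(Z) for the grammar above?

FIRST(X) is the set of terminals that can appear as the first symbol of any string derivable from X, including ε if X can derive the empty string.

We compute FIRST(Z) using the standard algorithm.
FIRST(S) = {0, 2}
FIRST(Z) = {0}
Therefore, FIRST(Z) = {0}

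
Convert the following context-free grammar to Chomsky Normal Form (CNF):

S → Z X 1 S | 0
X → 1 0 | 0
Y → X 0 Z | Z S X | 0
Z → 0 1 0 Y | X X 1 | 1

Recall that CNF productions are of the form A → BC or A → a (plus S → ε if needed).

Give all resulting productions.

T1 → 1; S → 0; T0 → 0; X → 0; Y → 0; Z → 1; S → Z X0; X0 → X X1; X1 → T1 S; X → T1 T0; Y → X X2; X2 → T0 Z; Y → Z X3; X3 → S X; Z → T0 X4; X4 → T1 X5; X5 → T0 Y; Z → X X6; X6 → X T1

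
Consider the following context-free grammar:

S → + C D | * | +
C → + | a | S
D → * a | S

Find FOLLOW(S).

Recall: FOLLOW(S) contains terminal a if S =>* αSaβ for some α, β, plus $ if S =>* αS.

We compute FOLLOW(S) using the standard algorithm.
FOLLOW(S) starts with {$}.
FIRST(C) = {*, +, a}
FIRST(D) = {*, +}
FIRST(S) = {*, +}
FOLLOW(C) = {*, +}
FOLLOW(D) = {$, *, +}
FOLLOW(S) = {$, *, +}
Therefore, FOLLOW(S) = {$, *, +}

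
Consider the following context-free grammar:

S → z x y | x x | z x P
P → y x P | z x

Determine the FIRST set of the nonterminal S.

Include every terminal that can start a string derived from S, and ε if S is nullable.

We compute FIRST(S) using the standard algorithm.
FIRST(P) = {y, z}
FIRST(S) = {x, z}
Therefore, FIRST(S) = {x, z}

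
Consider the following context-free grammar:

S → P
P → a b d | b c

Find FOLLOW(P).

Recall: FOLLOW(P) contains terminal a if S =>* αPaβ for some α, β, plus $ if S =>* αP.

We compute FOLLOW(P) using the standard algorithm.
FOLLOW(S) starts with {$}.
FIRST(P) = {a, b}
FIRST(S) = {a, b}
FOLLOW(P) = {$}
FOLLOW(S) = {$}
Therefore, FOLLOW(P) = {$}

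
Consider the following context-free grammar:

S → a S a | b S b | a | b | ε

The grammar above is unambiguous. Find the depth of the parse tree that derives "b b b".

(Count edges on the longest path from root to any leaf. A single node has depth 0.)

2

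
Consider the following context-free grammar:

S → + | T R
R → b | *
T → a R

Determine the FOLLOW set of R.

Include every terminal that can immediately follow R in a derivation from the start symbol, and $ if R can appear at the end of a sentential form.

We compute FOLLOW(R) using the standard algorithm.
FOLLOW(S) starts with {$}.
FIRST(R) = {*, b}
FIRST(S) = {+, a}
FIRST(T) = {a}
FOLLOW(R) = {$, *, b}
FOLLOW(S) = {$}
FOLLOW(T) = {*, b}
Therefore, FOLLOW(R) = {$, *, b}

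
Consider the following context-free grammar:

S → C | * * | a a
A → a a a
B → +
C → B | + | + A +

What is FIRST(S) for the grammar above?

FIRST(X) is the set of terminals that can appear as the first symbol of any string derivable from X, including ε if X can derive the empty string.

We compute FIRST(S) using the standard algorithm.
FIRST(A) = {a}
FIRST(B) = {+}
FIRST(C) = {+}
FIRST(S) = {*, +, a}
Therefore, FIRST(S) = {*, +, a}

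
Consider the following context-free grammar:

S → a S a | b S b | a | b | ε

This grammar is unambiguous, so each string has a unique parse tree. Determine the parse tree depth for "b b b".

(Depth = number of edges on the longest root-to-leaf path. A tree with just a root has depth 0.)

2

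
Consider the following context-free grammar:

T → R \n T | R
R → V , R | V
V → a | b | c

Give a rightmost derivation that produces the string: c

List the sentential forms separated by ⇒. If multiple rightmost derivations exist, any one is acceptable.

T ⇒ R ⇒ V ⇒ c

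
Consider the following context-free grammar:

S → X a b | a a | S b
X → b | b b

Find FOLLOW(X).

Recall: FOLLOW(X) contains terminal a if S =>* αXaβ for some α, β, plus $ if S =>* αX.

We compute FOLLOW(X) using the standard algorithm.
FOLLOW(S) starts with {$}.
FIRST(S) = {a, b}
FIRST(X) = {b}
FOLLOW(S) = {$, b}
FOLLOW(X) = {a}
Therefore, FOLLOW(X) = {a}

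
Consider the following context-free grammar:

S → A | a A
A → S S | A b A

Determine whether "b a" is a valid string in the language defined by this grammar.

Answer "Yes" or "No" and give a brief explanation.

No - no valid derivation exists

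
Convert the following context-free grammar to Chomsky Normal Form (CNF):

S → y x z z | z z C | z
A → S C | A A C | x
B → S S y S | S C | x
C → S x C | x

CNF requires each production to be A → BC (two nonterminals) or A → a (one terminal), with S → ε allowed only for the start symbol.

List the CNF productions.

TY → y; TX → x; TZ → z; S → z; A → x; B → x; C → x; S → TY X0; X0 → TX X1; X1 → TZ TZ; S → TZ X2; X2 → TZ C; A → S C; A → A X3; X3 → A C; B → S X4; X4 → S X5; X5 → TY S; B → S C; C → S X6; X6 → TX C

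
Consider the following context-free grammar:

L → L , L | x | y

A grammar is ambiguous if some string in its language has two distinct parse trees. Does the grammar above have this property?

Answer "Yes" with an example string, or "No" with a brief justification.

Yes - the string 'x , x , x , y' has two distinct parse trees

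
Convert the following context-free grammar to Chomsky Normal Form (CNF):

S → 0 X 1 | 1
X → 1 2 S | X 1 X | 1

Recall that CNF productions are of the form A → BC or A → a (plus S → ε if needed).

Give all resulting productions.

T0 → 0; T1 → 1; S → 1; T2 → 2; X → 1; S → T0 X0; X0 → X T1; X → T1 X1; X1 → T2 S; X → X X2; X2 → T1 X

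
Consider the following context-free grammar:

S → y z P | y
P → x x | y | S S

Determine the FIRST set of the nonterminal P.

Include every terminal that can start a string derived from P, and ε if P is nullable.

We compute FIRST(P) using the standard algorithm.
FIRST(P) = {x, y}
FIRST(S) = {y}
Therefore, FIRST(P) = {x, y}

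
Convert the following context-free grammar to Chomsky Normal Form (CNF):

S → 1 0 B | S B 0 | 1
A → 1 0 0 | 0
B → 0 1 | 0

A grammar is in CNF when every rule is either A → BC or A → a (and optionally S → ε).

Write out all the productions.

T1 → 1; T0 → 0; S → 1; A → 0; B → 0; S → T1 X0; X0 → T0 B; S → S X1; X1 → B T0; A → T1 X2; X2 → T0 T0; B → T0 T1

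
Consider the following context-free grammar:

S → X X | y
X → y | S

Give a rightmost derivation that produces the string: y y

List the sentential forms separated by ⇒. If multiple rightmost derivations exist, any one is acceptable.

S ⇒ X X ⇒ X y ⇒ y y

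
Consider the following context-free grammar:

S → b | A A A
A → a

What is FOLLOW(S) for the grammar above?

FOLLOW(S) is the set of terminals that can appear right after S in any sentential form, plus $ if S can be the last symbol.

We compute FOLLOW(S) using the standard algorithm.
FOLLOW(S) starts with {$}.
FIRST(A) = {a}
FIRST(S) = {a, b}
FOLLOW(A) = {$, a}
FOLLOW(S) = {$}
Therefore, FOLLOW(S) = {$}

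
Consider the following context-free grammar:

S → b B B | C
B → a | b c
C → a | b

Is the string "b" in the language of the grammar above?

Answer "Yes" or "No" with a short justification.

Yes - a valid derivation exists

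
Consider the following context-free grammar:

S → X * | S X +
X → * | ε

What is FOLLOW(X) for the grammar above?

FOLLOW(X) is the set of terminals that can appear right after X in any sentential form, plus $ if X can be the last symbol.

We compute FOLLOW(X) using the standard algorithm.
FOLLOW(S) starts with {$}.
FIRST(S) = {*}
FIRST(X) = {*, ε}
FOLLOW(S) = {$, *, +}
FOLLOW(X) = {*, +}
Therefore, FOLLOW(X) = {*, +}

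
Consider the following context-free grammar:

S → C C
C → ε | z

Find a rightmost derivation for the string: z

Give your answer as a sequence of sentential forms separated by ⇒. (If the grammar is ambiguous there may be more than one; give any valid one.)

S ⇒ C C ⇒ C ⇒ z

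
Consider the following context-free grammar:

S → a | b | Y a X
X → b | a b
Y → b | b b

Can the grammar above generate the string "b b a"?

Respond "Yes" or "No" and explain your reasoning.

No - no valid derivation exists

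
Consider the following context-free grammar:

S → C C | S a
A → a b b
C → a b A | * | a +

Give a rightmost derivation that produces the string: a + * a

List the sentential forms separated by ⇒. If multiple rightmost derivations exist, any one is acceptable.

S ⇒ S a ⇒ C C a ⇒ C * a ⇒ a + * a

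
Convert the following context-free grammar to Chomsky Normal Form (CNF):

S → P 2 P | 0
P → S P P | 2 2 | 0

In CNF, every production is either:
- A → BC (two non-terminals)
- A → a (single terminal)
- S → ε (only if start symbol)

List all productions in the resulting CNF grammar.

T2 → 2; S → 0; P → 0; S → P X0; X0 → T2 P; P → S X1; X1 → P P; P → T2 T2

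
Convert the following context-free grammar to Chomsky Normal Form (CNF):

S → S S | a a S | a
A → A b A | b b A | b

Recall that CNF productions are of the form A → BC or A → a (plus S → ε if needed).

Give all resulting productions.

TA → a; S → a; TB → b; A → b; S → S S; S → TA X0; X0 → TA S; A → A X1; X1 → TB A; A → TB X2; X2 → TB A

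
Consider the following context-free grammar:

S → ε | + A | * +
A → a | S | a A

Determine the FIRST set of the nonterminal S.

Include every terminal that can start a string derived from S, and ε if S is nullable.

We compute FIRST(S) using the standard algorithm.
FIRST(A) = {*, +, a, ε}
FIRST(S) = {*, +, ε}
Therefore, FIRST(S) = {*, +, ε}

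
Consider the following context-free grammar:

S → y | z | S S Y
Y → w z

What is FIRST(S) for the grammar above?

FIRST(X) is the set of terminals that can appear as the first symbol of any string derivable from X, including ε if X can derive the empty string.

We compute FIRST(S) using the standard algorithm.
FIRST(S) = {y, z}
FIRST(Y) = {w}
Therefore, FIRST(S) = {y, z}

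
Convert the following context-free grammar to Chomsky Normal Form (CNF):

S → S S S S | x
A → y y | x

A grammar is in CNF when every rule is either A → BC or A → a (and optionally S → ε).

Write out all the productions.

S → x; TY → y; A → x; S → S X0; X0 → S X1; X1 → S S; A → TY TY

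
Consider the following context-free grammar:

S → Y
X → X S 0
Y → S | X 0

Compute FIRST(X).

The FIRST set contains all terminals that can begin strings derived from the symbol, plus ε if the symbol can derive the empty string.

We compute FIRST(X) using the standard algorithm.
FIRST(S) = {}
FIRST(X) = {}
FIRST(Y) = {}
Therefore, FIRST(X) = {}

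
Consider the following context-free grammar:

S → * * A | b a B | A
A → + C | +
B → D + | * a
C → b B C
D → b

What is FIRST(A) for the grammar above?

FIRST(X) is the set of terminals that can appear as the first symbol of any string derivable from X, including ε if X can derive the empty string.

We compute FIRST(A) using the standard algorithm.
FIRST(A) = {+}
FIRST(B) = {*, b}
FIRST(C) = {b}
FIRST(D) = {b}
FIRST(S) = {*, +, b}
Therefore, FIRST(A) = {+}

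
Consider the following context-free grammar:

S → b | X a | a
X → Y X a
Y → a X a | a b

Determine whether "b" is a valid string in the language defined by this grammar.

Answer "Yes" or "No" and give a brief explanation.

Yes - a valid derivation exists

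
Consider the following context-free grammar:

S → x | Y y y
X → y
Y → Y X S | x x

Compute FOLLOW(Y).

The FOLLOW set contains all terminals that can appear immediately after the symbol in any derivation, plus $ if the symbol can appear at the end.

We compute FOLLOW(Y) using the standard algorithm.
FOLLOW(S) starts with {$}.
FIRST(S) = {x}
FIRST(X) = {y}
FIRST(Y) = {x}
FOLLOW(S) = {$, y}
FOLLOW(X) = {x}
FOLLOW(Y) = {y}
Therefore, FOLLOW(Y) = {y}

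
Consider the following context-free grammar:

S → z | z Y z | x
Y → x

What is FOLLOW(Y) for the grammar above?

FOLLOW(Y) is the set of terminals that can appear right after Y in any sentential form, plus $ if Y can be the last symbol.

We compute FOLLOW(Y) using the standard algorithm.
FOLLOW(S) starts with {$}.
FIRST(S) = {x, z}
FIRST(Y) = {x}
FOLLOW(S) = {$}
FOLLOW(Y) = {z}
Therefore, FOLLOW(Y) = {z}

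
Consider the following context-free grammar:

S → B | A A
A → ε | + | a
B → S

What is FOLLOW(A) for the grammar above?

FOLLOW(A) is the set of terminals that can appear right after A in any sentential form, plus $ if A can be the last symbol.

We compute FOLLOW(A) using the standard algorithm.
FOLLOW(S) starts with {$}.
FIRST(A) = {+, a, ε}
FIRST(B) = {+, a, ε}
FIRST(S) = {+, a, ε}
FOLLOW(A) = {$, +, a}
FOLLOW(B) = {$}
FOLLOW(S) = {$}
Therefore, FOLLOW(A) = {$, +, a}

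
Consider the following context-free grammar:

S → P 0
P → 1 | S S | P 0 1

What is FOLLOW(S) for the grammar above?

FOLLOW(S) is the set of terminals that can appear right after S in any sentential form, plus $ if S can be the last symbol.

We compute FOLLOW(S) using the standard algorithm.
FOLLOW(S) starts with {$}.
FIRST(P) = {1}
FIRST(S) = {1}
FOLLOW(P) = {0}
FOLLOW(S) = {$, 0, 1}
Therefore, FOLLOW(S) = {$, 0, 1}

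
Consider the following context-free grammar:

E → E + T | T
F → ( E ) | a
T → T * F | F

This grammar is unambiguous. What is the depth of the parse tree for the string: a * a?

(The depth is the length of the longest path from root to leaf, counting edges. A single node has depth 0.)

4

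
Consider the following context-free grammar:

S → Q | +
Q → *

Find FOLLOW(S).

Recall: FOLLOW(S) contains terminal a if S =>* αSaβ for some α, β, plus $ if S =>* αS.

We compute FOLLOW(S) using the standard algorithm.
FOLLOW(S) starts with {$}.
FIRST(Q) = {*}
FIRST(S) = {*, +}
FOLLOW(Q) = {$}
FOLLOW(S) = {$}
Therefore, FOLLOW(S) = {$}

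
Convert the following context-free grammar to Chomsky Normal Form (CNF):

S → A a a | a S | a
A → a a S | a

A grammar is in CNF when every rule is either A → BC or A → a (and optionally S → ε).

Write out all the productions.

TA → a; S → a; A → a; S → A X0; X0 → TA TA; S → TA S; A → TA X1; X1 → TA S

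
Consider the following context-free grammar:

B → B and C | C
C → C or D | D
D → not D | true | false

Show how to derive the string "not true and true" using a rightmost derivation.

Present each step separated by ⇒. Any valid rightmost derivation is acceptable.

B ⇒ B and C ⇒ B and D ⇒ B and true ⇒ C and true ⇒ D and true ⇒ not D and true ⇒ not true and true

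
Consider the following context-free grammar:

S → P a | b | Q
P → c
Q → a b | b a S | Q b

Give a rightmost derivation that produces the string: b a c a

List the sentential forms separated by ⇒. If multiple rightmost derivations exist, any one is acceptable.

S ⇒ Q ⇒ b a S ⇒ b a P a ⇒ b a c a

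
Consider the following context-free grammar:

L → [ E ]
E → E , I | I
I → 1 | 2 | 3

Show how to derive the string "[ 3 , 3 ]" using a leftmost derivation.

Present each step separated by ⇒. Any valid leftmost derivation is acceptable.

L ⇒ [ E ] ⇒ [ E , I ] ⇒ [ I , I ] ⇒ [ 3 , I ] ⇒ [ 3 , 3 ]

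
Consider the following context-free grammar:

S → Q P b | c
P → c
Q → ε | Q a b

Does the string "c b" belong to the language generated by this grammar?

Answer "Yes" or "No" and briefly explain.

Yes - a valid derivation exists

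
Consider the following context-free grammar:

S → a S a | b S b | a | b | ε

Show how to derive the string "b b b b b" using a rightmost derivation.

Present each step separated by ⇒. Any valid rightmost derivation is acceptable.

S ⇒ b S b ⇒ b b S b b ⇒ b b b b b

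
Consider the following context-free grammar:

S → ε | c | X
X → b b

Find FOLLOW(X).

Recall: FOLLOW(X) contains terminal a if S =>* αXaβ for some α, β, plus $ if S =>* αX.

We compute FOLLOW(X) using the standard algorithm.
FOLLOW(S) starts with {$}.
FIRST(S) = {b, c, ε}
FIRST(X) = {b}
FOLLOW(S) = {$}
FOLLOW(X) = {$}
Therefore, FOLLOW(X) = {$}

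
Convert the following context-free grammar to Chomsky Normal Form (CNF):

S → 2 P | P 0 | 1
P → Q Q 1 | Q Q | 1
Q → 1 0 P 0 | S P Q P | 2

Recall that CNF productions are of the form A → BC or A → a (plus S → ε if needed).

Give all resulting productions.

T2 → 2; T0 → 0; S → 1; T1 → 1; P → 1; Q → 2; S → T2 P; S → P T0; P → Q X0; X0 → Q T1; P → Q Q; Q → T1 X1; X1 → T0 X2; X2 → P T0; Q → S X3; X3 → P X4; X4 → Q P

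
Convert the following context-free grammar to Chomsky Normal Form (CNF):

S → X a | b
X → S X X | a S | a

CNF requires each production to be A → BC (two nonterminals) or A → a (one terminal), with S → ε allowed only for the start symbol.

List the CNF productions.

TA → a; S → b; X → a; S → X TA; X → S X0; X0 → X X; X → TA S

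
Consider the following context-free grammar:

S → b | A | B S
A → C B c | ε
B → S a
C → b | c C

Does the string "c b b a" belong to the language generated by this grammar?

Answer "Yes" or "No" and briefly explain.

No - no valid derivation exists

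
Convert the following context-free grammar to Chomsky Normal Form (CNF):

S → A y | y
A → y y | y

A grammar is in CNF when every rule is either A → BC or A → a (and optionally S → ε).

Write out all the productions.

TY → y; S → y; A → y; S → A TY; A → TY TY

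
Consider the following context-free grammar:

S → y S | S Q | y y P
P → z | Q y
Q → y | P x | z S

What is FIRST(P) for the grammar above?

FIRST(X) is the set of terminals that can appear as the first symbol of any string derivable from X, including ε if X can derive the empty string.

We compute FIRST(P) using the standard algorithm.
FIRST(P) = {y, z}
FIRST(Q) = {y, z}
FIRST(S) = {y}
Therefore, FIRST(P) = {y, z}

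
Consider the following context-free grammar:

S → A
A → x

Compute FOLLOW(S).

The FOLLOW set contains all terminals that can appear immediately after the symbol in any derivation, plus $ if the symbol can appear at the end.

We compute FOLLOW(S) using the standard algorithm.
FOLLOW(S) starts with {$}.
FIRST(A) = {x}
FIRST(S) = {x}
FOLLOW(A) = {$}
FOLLOW(S) = {$}
Therefore, FOLLOW(S) = {$}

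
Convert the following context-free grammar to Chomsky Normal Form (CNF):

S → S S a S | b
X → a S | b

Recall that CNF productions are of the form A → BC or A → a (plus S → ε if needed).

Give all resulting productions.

TA → a; S → b; X → b; S → S X0; X0 → S X1; X1 → TA S; X → TA S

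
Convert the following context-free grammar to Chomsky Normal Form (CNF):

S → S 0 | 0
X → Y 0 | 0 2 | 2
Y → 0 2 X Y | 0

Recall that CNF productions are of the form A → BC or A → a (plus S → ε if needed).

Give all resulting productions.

T0 → 0; S → 0; T2 → 2; X → 2; Y → 0; S → S T0; X → Y T0; X → T0 T2; Y → T0 X0; X0 → T2 X1; X1 → X Y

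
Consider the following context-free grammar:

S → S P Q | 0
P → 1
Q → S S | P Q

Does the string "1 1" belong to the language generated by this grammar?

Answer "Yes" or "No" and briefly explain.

No - no valid derivation exists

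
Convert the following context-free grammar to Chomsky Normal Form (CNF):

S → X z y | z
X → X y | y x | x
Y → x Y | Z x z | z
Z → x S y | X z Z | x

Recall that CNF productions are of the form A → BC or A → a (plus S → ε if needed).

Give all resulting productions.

TZ → z; TY → y; S → z; TX → x; X → x; Y → z; Z → x; S → X X0; X0 → TZ TY; X → X TY; X → TY TX; Y → TX Y; Y → Z X1; X1 → TX TZ; Z → TX X2; X2 → S TY; Z → X X3; X3 → TZ Z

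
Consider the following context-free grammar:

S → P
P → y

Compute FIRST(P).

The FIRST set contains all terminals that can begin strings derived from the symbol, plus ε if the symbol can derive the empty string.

We compute FIRST(P) using the standard algorithm.
FIRST(P) = {y}
FIRST(S) = {y}
Therefore, FIRST(P) = {y}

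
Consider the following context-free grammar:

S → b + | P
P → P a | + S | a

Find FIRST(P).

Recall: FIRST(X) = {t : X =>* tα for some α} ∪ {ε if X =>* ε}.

We compute FIRST(P) using the standard algorithm.
FIRST(P) = {+, a}
FIRST(S) = {+, a, b}
Therefore, FIRST(P) = {+, a}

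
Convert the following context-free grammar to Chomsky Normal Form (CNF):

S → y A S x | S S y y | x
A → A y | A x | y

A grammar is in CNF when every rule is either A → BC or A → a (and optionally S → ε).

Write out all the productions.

TY → y; TX → x; S → x; A → y; S → TY X0; X0 → A X1; X1 → S TX; S → S X2; X2 → S X3; X3 → TY TY; A → A TY; A → A TX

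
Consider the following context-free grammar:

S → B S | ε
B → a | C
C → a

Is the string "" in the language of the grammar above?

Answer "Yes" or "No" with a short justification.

Yes - a valid derivation exists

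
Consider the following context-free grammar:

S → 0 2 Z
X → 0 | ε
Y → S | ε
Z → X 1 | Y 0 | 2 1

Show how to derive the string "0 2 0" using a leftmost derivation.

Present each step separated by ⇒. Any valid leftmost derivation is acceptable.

S ⇒ 0 2 Z ⇒ 0 2 Y 0 ⇒ 0 2 0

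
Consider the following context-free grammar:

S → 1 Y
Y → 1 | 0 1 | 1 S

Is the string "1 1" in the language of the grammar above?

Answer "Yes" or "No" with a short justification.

Yes - a valid derivation exists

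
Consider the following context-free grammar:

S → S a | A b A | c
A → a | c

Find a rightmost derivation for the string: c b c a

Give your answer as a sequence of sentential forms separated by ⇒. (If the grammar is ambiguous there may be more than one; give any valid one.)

S ⇒ S a ⇒ A b A a ⇒ A b c a ⇒ c b c a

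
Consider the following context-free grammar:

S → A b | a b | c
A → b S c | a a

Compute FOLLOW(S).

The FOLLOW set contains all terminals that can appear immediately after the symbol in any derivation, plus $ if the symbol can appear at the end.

We compute FOLLOW(S) using the standard algorithm.
FOLLOW(S) starts with {$}.
FIRST(A) = {a, b}
FIRST(S) = {a, b, c}
FOLLOW(A) = {b}
FOLLOW(S) = {$, c}
Therefore, FOLLOW(S) = {$, c}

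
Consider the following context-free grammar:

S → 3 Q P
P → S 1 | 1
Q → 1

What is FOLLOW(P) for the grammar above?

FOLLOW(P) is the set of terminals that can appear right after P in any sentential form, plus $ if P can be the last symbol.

We compute FOLLOW(P) using the standard algorithm.
FOLLOW(S) starts with {$}.
FIRST(P) = {1, 3}
FIRST(Q) = {1}
FIRST(S) = {3}
FOLLOW(P) = {$, 1}
FOLLOW(Q) = {1, 3}
FOLLOW(S) = {$, 1}
Therefore, FOLLOW(P) = {$, 1}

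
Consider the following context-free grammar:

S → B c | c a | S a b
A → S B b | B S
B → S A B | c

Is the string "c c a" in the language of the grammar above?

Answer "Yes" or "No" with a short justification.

No - no valid derivation exists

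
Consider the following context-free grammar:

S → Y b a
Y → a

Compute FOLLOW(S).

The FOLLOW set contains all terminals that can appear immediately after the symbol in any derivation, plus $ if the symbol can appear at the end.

We compute FOLLOW(S) using the standard algorithm.
FOLLOW(S) starts with {$}.
FIRST(S) = {a}
FIRST(Y) = {a}
FOLLOW(S) = {$}
FOLLOW(Y) = {b}
Therefore, FOLLOW(S) = {$}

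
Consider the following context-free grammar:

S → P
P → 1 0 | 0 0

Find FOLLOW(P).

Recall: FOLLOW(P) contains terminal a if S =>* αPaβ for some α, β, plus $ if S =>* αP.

We compute FOLLOW(P) using the standard algorithm.
FOLLOW(S) starts with {$}.
FIRST(P) = {0, 1}
FIRST(S) = {0, 1}
FOLLOW(P) = {$}
FOLLOW(S) = {$}
Therefore, FOLLOW(P) = {$}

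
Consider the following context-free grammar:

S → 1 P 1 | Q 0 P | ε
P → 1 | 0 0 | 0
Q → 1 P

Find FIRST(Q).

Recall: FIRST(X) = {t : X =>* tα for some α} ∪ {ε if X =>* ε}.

We compute FIRST(Q) using the standard algorithm.
FIRST(P) = {0, 1}
FIRST(Q) = {1}
FIRST(S) = {1, ε}
Therefore, FIRST(Q) = {1}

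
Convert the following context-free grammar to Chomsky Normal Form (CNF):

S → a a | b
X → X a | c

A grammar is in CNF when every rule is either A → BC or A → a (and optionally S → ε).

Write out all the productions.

TA → a; S → b; X → c; S → TA TA; X → X TA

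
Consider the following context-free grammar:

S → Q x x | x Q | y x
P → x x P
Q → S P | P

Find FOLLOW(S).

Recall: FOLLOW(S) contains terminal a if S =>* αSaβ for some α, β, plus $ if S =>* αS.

We compute FOLLOW(S) using the standard algorithm.
FOLLOW(S) starts with {$}.
FIRST(P) = {x}
FIRST(Q) = {x, y}
FIRST(S) = {x, y}
FOLLOW(P) = {$, x}
FOLLOW(Q) = {$, x}
FOLLOW(S) = {$, x}
Therefore, FOLLOW(S) = {$, x}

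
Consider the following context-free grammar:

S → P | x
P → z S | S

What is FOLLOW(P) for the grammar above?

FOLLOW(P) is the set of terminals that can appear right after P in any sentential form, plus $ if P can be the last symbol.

We compute FOLLOW(P) using the standard algorithm.
FOLLOW(S) starts with {$}.
FIRST(P) = {x, z}
FIRST(S) = {x, z}
FOLLOW(P) = {$}
FOLLOW(S) = {$}
Therefore, FOLLOW(P) = {$}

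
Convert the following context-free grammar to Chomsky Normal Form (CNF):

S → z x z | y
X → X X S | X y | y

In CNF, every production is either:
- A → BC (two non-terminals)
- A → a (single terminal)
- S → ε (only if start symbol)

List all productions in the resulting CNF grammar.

TZ → z; TX → x; S → y; TY → y; X → y; S → TZ X0; X0 → TX TZ; X → X X1; X1 → X S; X → X TY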